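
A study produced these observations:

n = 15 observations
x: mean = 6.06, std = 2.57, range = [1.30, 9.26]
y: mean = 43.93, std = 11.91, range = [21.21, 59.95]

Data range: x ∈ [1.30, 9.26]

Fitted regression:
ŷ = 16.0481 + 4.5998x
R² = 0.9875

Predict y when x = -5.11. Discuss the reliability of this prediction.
ŷ = -7.4569, but this is extrapolation (below the data range [1.30, 9.26]) and may be unreliable.

Prediction calculation:
ŷ = 16.0481 + 4.5998 × (-5.11)
ŷ = -7.4569

Reliability:
- Data range: x ∈ [1.30, 9.26]
- Prediction point: x = -5.11 is 6.41 units below the observed range → this is EXTRAPOLATION, not interpolation

Why that matters here:
- Real relationships often flatten, saturate, or turn nonlinear at extremes
- The linear relationship may not hold outside the observed range

Report the number if required, but flag clearly that it is an extrapolation.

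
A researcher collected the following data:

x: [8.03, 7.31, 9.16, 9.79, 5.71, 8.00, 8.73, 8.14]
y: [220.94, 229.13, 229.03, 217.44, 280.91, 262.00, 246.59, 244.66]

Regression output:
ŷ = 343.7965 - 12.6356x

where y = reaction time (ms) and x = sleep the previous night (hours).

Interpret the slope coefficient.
On average, reaction time is about 12.6356 ms lower for every extra hour of sleep.

β₁ = -12.6356 is the change in predicted reaction time (ms) per additional hour of sleep.

Interpretation:
- Sleep up by 1 hour → predicted reaction time decreases by 12.6356 ms
- The effect is assumed constant over the observed range of x (linearity)
- The slope describes association in these data, not necessarily a causal effect

(β₀ = 343.7965 is the fitted value at x = 0 and is not part of the slope interpretation.)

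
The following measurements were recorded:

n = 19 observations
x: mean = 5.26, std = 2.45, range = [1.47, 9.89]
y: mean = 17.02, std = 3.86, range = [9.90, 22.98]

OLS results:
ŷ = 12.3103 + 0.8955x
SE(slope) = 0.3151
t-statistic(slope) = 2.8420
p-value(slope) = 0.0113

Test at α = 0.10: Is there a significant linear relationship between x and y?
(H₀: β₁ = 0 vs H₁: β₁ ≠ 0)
Since p-value = 0.0113 < α = 0.10, reject H₀ — the slope is significantly different from 0.

Hypothesis test for the slope coefficient:

H₀: β₁ = 0 (no linear relationship)
H₁: β₁ ≠ 0 (linear relationship exists)

Test statistic: t = β̂₁ / SE(β̂₁) = 0.8955 / 0.3151 = 2.8420

With df = 17, the two-sided p-value for |t| = 2.8420 is 0.0113.

Decision rule: reject H₀ if p-value < α.
p-value = 0.0113 < α = 0.10 → reject H₀.

There is sufficient evidence at the 10% significance level to conclude that a linear relationship exists between x and y.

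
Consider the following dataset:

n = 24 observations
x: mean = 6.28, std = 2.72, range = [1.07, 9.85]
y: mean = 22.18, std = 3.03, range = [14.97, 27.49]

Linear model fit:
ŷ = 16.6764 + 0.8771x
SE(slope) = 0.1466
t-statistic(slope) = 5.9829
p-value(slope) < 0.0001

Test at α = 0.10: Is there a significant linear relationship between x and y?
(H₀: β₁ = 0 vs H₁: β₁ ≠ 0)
p-value < 0.0001 < α = 0.10, so we reject H₀. The relationship is significant.

Hypothesis test for the slope coefficient:

H₀: β₁ = 0 (no linear relationship)
H₁: β₁ ≠ 0 (linear relationship exists)

Test statistic: t = β̂₁ / SE(β̂₁) = 0.8771 / 0.1466 = 5.9829

The p-value (<0.0001) is the probability, under H₀, of a t-statistic at least as extreme as |t| = 5.9829 (two-sided, df = n − 2 = 22).

Decision rule: reject H₀ if p-value < α.
p-value < 0.0001 < α = 0.10 → reject H₀.

There is sufficient evidence at the 10% significance level to conclude that a linear relationship exists between x and y.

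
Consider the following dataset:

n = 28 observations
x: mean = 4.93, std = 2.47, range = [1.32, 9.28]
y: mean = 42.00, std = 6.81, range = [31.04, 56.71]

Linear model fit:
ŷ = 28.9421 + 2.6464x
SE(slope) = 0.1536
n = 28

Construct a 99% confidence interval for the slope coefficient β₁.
The 99% CI for β₁ is (2.2196, 3.0732)

Confidence interval for the slope:

The 99% CI for β₁ is: β̂₁ ± t*(α/2, n-2) × SE(β̂₁)

Step 1: Find critical t-value
- Confidence level = 0.99
- Degrees of freedom = n - 2 = 28 - 2 = 26
- t*(α/2, 26) = 2.7787

Step 2: Calculate margin of error
Margin = 2.7787 × 0.1536 = 0.4268

Step 3: Construct interval
CI = 2.6464 ± 0.4268
CI = (2.2196, 3.0732)

Interpretation: intervals built this way capture the true β₁ in 99% of repeated samples; here the plausible range for the per-unit effect of x on y is 2.2196 to 3.0732.
Both endpoints are positive, so the data support a genuinely positive slope at this confidence level.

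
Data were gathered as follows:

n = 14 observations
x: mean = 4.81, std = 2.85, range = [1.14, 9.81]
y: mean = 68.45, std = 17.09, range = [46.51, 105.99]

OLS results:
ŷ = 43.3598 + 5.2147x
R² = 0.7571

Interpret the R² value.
About 75.71% of the variability in y is accounted for by the regression on x (R² = 0.7571) — a strong linear fit.

R² (coefficient of determination) measures the proportion of variance in y explained by the regression model.

Here R² = 0.7571:
- Explained: 75.71% of the variation in y
- Unexplained (residual): 100% − 75.71% = 24.29%
- Rule of thumb (below 0.3 weak; 0.3 to below 0.7 moderate; 0.7 and above strong) → strong

Note: R² says nothing about causation, and a high R² does not by itself mean the linear form is appropriate — check the residuals.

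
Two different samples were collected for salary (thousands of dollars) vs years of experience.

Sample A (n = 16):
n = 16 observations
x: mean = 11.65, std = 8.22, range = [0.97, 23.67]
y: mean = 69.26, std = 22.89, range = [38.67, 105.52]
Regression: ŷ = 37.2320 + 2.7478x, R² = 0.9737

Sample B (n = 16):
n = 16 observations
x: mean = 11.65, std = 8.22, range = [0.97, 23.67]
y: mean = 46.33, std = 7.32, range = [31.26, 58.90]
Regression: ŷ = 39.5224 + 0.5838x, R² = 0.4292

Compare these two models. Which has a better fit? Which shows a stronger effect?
Model A has the better fit (R² = 0.9737 vs 0.4292). Model A shows the stronger effect (|β₁| = 2.7478 vs 0.5838).

Model Comparison:

Which explains more variance? (R²)
- Model A: R² = 0.9737 → 97.37% of variance in salary explained
- Model B: R² = 0.4292 → 42.92% of variance in salary explained
- 0.9737 > 0.4292 → Model A has the better fit

Effect size (slope magnitude):
- Model A: β₁ = 2.7478 → predicted salary rises 2.7478 thousand dollars per additional year of experience
- Model B: β₁ = 0.5838 → predicted salary rises 0.5838 thousand dollars per additional year of experience
- |2.7478| > |0.5838| → Model A shows the stronger marginal effect

Note: A steeper slope doesn't make a better model if the scatter around the line is large.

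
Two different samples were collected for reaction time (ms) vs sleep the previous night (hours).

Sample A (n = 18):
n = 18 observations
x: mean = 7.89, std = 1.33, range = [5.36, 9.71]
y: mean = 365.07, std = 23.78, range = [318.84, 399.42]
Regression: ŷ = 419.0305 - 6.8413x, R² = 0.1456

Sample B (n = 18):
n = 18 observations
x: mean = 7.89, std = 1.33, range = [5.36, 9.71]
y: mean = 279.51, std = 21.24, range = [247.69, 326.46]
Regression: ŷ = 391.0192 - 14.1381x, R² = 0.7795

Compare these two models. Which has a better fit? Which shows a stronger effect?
Model B has the better fit (R² = 0.7795 vs 0.1456). Model B shows the stronger effect (|β₁| = 14.1381 vs 6.8413).

Model Comparison:

Goodness of fit (R²):
- Model A: R² = 0.1456 → 14.56% of variance in reaction time explained
- Model B: R² = 0.7795 → 77.95% of variance in reaction time explained
- 0.7795 > 0.1456 → Model B has the better fit

Which has the larger per-hour effect? (|β₁|)
- Model A: β₁ = -6.8413 → predicted reaction time falls 6.8413 ms per additional hour of sleep
- Model B: β₁ = -14.1381 → predicted reaction time falls 14.1381 ms per additional hour of sleep
- |-6.8413| < |-14.1381| → Model B shows the stronger marginal effect

Note: The two samples could reflect different populations, time periods, or measurement quality.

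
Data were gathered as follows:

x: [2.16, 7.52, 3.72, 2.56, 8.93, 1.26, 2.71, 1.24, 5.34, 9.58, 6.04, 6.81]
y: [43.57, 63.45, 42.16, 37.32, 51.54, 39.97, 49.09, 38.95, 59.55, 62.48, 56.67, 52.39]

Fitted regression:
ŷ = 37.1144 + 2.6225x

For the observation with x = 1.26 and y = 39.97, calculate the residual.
Residual = -0.4488

The residual is the difference between the actual value and the predicted value:

Residual = y - ŷ

Step 1: Calculate predicted value
ŷ = 37.1144 + 2.6225 × 1.26
ŷ = 40.4188

Step 2: Calculate residual
Residual = 39.97 - 40.4188
Residual = -0.4488

Sign check: y < ŷ, so the point is below the line and the fit overestimates here.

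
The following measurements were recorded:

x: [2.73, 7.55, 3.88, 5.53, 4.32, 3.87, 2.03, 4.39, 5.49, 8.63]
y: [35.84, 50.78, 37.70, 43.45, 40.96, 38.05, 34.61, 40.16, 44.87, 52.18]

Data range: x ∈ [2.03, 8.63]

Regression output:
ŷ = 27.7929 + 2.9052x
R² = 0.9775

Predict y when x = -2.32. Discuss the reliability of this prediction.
ŷ = 21.0528, but this is extrapolation (below the data range [2.03, 8.63]) and may be unreliable.

Prediction calculation:
ŷ = 27.7929 + 2.9052 × (-2.32)
ŷ = 21.0528

Reliability:
- Data range: x ∈ [2.03, 8.63]
- Prediction point: x = -2.32 is 4.35 units below the observed range → this is EXTRAPOLATION, not interpolation

Why that matters here:
- There are no observations near this x to validate the fitted line there
- The standard error of prediction grows with (x − x̄)², and x = -2.32 is far from x̄ = 4.84
- The linear relationship may not hold outside the observed range

The R² = 0.9775 only validates the fit within [2.03, 8.63]; treat ŷ = 21.0528 with caution.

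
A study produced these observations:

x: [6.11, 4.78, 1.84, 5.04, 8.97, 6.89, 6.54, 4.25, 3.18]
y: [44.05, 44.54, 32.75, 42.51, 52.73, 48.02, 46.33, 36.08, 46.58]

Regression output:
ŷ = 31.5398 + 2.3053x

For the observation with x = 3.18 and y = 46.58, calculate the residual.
Residual = 7.7093

The residual is the difference between the actual value and the predicted value:

Residual = y - ŷ

Step 1: Calculate predicted value
ŷ = 31.5398 + 2.3053 × 3.18
ŷ = 38.8707

Step 2: Calculate residual
Residual = 46.58 - 38.8707
Residual = 7.7093

Interpretation: the model underestimates the actual value by 7.7093 at this point (positive residual → observation lies above the fitted line).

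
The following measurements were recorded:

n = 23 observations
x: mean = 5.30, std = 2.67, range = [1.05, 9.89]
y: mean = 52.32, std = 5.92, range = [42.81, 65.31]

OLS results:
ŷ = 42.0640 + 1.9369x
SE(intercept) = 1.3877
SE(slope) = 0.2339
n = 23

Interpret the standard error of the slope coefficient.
SE(β̂₁) = 0.2339 is the estimated standard deviation of the slope estimate across repeated samples; relative to β̂₁ = 1.9369 that is 12.1%, a precise estimate.

What SE measures:
- The standard error quantifies the sampling variability of the coefficient estimate
- It is the estimated standard deviation of β̂₁ across hypothetical repeated samples of the same size
- Smaller SE → more precise estimate

Relative precision:
- SE / |β̂₁| = 0.2339 / 1.9369 = 12.1%
- Rule of thumb (under 20%: precise; 20% to under 50%: moderately precise; 50% or more: imprecise) → precise

Link to the t-test: t = β̂₁ / SE(β̂₁) = 1.9369 / 0.2339 = 8.2809, the statistic for H₀: β₁ = 0.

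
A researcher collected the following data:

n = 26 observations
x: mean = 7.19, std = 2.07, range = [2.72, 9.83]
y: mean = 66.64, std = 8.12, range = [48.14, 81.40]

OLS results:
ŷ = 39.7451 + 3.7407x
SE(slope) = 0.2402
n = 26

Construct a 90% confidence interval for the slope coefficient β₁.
The 90% CI for β₁ is (3.3297, 4.1517)

Confidence interval for the slope:

The 90% CI for β₁ is: β̂₁ ± t*(α/2, n-2) × SE(β̂₁)

Step 1: Find critical t-value
- Confidence level = 0.9
- Degrees of freedom = n - 2 = 26 - 2 = 24
- t*(α/2, 24) = 1.7109

Step 2: Calculate margin of error
Margin = 1.7109 × 0.2402 = 0.4110

Step 3: Construct interval
CI = 3.7407 ± 0.4110
CI = (3.3297, 4.1517)

Interpretation: intervals built this way capture the true β₁ in 90% of repeated samples; here the plausible range for the per-unit effect of x on y is 3.3297 to 4.1517.
Both endpoints are positive, so the data support a genuinely positive slope at this confidence level.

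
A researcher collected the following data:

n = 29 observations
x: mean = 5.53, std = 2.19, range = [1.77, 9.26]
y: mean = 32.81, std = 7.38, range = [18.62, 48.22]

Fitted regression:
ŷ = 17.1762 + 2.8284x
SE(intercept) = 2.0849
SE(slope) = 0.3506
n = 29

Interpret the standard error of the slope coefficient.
The slope 2.8284 is pinned down to within about ±0.3506 (one SE) by these data — relative uncertainty 12.4%, i.e. precise.

What SE measures:
- The standard error quantifies the sampling variability of the coefficient estimate
- It is the estimated standard deviation of β̂₁ across hypothetical repeated samples of the same size
- Smaller SE → more precise estimate

Relative precision:
- SE / |β̂₁| = 0.3506 / 2.8284 = 12.4%
- Rule of thumb (under 20%: precise; 20% to under 50%: moderately precise; 50% or more: imprecise) → precise

Link to interval estimation: a confidence interval for β₁ is β̂₁ ± t* × 0.3506, so SE sets the half-width per unit of t*.

What drives SE(β̂₁): wider spread of x values → smaller SE; larger n (here n = 29) → smaller SE.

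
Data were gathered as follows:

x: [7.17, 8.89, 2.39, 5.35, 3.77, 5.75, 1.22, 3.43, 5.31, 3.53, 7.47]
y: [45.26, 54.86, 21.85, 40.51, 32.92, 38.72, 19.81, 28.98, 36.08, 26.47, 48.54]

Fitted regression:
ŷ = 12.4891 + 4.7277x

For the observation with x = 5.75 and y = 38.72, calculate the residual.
Residual = -0.9534

The residual is the difference between the actual value and the predicted value:

Residual = y - ŷ

Step 1: Calculate predicted value
ŷ = 12.4891 + 4.7277 × 5.75
ŷ = 39.6734

Step 2: Calculate residual
Residual = 38.72 - 39.6734
Residual = -0.9534

Sign check: y < ŷ, so the point is below the line and the fit overestimates here.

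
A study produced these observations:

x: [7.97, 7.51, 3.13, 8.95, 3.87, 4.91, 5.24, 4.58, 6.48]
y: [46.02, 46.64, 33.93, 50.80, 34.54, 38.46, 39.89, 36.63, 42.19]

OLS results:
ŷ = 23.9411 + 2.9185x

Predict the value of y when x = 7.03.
ŷ = 44.4582

Plug x = 7.03 into the fitted line:

ŷ = 23.9411 + 2.9185 × 7.03
ŷ = 23.9411 + 20.5171
ŷ = 44.4582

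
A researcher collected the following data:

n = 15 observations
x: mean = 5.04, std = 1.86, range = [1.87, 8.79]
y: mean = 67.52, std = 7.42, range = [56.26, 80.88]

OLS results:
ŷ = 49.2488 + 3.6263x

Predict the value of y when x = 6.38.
ŷ = 72.3846

To predict y for x = 6.38, substitute into the regression equation:

ŷ = 49.2488 + 3.6263 × 6.38
ŷ = 49.2488 + 23.1358
ŷ = 72.3846

This is the fitted mean response at that x — an individual observation would come with a wider prediction interval.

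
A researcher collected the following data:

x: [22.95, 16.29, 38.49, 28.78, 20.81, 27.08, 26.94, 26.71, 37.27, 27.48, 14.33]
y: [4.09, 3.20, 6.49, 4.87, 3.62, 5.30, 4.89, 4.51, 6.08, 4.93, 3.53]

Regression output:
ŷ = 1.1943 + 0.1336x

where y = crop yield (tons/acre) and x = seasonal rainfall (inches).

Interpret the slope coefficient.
On average, crop yield is about 0.1336 tons/acre higher for every extra inch of rainfall.

The slope β₁ = 0.1336 gives the rate at which the fitted crop yield changes with rainfall.

Interpretation:
- Rainfall up by 1 inch → predicted crop yield increases by 0.1336 tons/acre
- The effect is assumed constant over the observed range of x (linearity)
- The slope describes association in these data, not necessarily a causal effect

(β₀ = 1.1943 is the fitted value at x = 0 and is not part of the slope interpretation.)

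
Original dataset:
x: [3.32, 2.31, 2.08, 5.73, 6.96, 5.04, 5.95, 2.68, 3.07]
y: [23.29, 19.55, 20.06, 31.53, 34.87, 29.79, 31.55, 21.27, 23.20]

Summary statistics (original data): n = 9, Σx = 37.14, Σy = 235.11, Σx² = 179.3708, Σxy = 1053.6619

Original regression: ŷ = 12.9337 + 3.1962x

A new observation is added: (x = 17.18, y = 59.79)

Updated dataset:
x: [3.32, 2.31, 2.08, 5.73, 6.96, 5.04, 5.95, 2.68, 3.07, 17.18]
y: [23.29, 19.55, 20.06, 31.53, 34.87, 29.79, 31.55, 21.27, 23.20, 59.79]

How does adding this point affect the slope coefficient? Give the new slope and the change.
New slope β₁ = 2.6689 versus 3.1962 before: a change of -0.5273 (-16.5%).

x = 17.18 lies well outside the original x-range [2.08, 6.96] (x̄ ≈ 4.13), so this observation has high leverage and can move the slope substantially.

Step 1: Update the sums with the new point (n goes from 9 to 10)
Σx  = 37.14 + 17.18 = 54.32
Σy  = 235.11 + 59.79 = 294.90
Σx² = 179.3708 + 17.18² = 179.3708 + 295.1524 = 474.5232
Σxy = 1053.6619 + 17.18×59.79 = 1053.6619 + 1027.1922 = 2080.8541

Step 2: Recompute the slope with b₁ = (nΣxy − ΣxΣy) / (nΣx² − (Σx)²)
Numerator   = 10×2080.8541 − 54.32×294.90 = 20808.5410 − 16018.9680 = 4789.5730
Denominator = 10×474.5232 − 54.32² = 4745.2320 − 2950.6624 = 1794.5696
b₁(new) = 4789.5730 / 1794.5696 = 2.6689

(Same formula on the original sums: (9×1053.6619 − 37.14×235.11) / (9×179.3708 − 37.14²) = 750.9717 / 234.9576 = 3.1962, matching the given fit.)

Step 3: Change in slope
Δβ₁ = 2.6689 − 3.1962 = -0.5273
Relative change = -0.5273 / 3.1962 × 100% = -16.5%
→ the slope decreases when the point is added.

A high-leverage point only changes the slope if it is off the original line; here y = 59.79 is below the original trend, so the slope decreases.
In practice: refit with and without it and report both if conclusions differ.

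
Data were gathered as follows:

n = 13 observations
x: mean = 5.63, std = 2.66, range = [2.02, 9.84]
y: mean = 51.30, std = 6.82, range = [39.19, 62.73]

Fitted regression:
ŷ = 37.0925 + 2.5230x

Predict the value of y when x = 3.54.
ŷ = 46.0239

x = 3.54 lies inside the observed range [2.02, 9.84], so the fitted equation applies directly:

ŷ = 37.0925 + 2.5230 × 3.54
ŷ = 37.0925 + 8.9314
ŷ = 46.0239

This is the fitted mean response at that x — an individual observation would come with a wider prediction interval.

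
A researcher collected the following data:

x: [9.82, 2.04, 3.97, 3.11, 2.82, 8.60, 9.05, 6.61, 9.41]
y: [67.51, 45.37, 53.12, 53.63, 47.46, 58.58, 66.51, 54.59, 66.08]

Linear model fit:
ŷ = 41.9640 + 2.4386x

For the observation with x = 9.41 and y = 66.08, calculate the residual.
Residual = 1.1688

The residual is the difference between the actual value and the predicted value:

Residual = y - ŷ

Step 1: Calculate predicted value
ŷ = 41.9640 + 2.4386 × 9.41
ŷ = 64.9112

Step 2: Calculate residual
Residual = 66.08 - 64.9112
Residual = 1.1688

Sign check: y > ŷ, so the point is above the line and the fit underestimates here.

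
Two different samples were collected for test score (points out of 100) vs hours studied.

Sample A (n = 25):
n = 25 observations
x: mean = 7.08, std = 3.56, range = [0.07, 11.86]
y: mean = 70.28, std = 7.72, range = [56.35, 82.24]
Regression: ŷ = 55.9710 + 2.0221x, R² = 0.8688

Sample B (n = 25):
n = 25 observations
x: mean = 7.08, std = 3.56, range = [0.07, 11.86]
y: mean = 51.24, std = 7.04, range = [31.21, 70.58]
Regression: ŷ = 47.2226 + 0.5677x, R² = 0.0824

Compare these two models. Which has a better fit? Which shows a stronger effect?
Model A has the better fit (R² = 0.8688 vs 0.0824). Model A shows the stronger effect (|β₁| = 2.0221 vs 0.5677).

Model Comparison:

Goodness of fit (R²):
- Model A: R² = 0.8688 → 86.88% of variance in test score explained
- Model B: R² = 0.0824 → 8.24% of variance in test score explained
- 0.8688 > 0.0824 → Model A has the better fit

Strength of effect — compare |β₁|:
- Model A: β₁ = 2.0221 → predicted test score rises 2.0221 points per additional hour of study time
- Model B: β₁ = 0.5677 → predicted test score rises 0.5677 points per additional hour of study time
- |2.0221| > |0.5677| → Model A shows the stronger marginal effect

Note: R² measures how tightly points cluster around the line; β₁ measures how steep the line is — they answer different questions.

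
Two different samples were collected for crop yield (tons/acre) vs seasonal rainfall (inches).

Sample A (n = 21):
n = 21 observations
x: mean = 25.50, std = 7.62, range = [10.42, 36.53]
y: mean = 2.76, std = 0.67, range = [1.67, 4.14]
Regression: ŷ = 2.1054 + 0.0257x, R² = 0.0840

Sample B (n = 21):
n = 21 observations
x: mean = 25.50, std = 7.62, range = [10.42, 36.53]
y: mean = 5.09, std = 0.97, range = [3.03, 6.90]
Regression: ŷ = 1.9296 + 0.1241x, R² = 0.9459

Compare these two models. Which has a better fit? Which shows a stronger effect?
Model B has the better fit (R² = 0.9459 vs 0.0840). Model B shows the stronger effect (|β₁| = 0.1241 vs 0.0257).

Model Comparison:

Which explains more variance? (R²)
- Model A: R² = 0.0840 → 8.40% of variance in crop yield explained
- Model B: R² = 0.9459 → 94.59% of variance in crop yield explained
- 0.9459 > 0.0840 → Model B has the better fit

Strength of effect — compare |β₁|:
- Model A: β₁ = 0.0257 → predicted crop yield rises 0.0257 tons/acre per additional inch of rainfall
- Model B: β₁ = 0.1241 → predicted crop yield rises 0.1241 tons/acre per additional inch of rainfall
- |0.0257| < |0.1241| → Model B shows the stronger marginal effect

Note: R² measures how tightly points cluster around the line; β₁ measures how steep the line is — they answer different questions.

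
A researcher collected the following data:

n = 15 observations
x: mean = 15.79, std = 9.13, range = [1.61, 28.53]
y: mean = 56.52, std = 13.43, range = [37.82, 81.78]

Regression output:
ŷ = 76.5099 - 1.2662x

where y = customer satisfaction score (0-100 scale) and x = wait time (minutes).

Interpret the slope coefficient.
For each additional minute of wait time, predicted satisfaction score decreases by approximately 1.2662 points.

β₁ = -1.2662 is the change in predicted satisfaction score (points) per additional minute of wait time.

Interpretation:
- Wait time up by 1 minute → predicted satisfaction score decreases by 1.2662 points
- The effect is assumed constant over the observed range of x (linearity)
- The slope describes association in these data, not necessarily a causal effect

The intercept β₀ = 76.5099 is the predicted satisfaction score when wait time = 0; since the smallest observed x is 1.61, this is an extrapolation and mainly anchors the line.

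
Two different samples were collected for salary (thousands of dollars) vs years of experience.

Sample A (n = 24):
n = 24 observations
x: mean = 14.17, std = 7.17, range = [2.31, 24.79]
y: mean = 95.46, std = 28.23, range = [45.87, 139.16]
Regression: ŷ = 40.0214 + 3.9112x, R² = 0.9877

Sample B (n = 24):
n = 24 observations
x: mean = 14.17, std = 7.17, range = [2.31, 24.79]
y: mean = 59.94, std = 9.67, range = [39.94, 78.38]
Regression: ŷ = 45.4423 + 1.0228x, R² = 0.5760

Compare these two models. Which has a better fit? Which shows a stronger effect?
Model A has the better fit (R² = 0.9877 vs 0.5760). Model A shows the stronger effect (|β₁| = 3.9112 vs 1.0228).

Model Comparison:

Which explains more variance? (R²)
- Model A: R² = 0.9877 → 98.77% of variance in salary explained
- Model B: R² = 0.5760 → 57.60% of variance in salary explained
- 0.9877 > 0.5760 → Model A has the better fit

Effect size (slope magnitude):
- Model A: β₁ = 3.9112 → predicted salary rises 3.9112 thousand dollars per additional year of experience
- Model B: β₁ = 1.0228 → predicted salary rises 1.0228 thousand dollars per additional year of experience
- |3.9112| > |1.0228| → Model A shows the stronger marginal effect

Note: A steeper slope doesn't make a better model if the scatter around the line is large.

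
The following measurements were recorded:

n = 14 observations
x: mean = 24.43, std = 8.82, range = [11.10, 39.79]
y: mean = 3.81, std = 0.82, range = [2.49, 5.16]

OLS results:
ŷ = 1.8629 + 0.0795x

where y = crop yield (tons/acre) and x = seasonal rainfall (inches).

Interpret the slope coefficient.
For each additional inch of rainfall, predicted crop yield increases by approximately 0.0795 tons/acre.

The slope coefficient β₁ = 0.0795 represents the marginal effect of rainfall on crop yield.

Interpretation:
- Rainfall up by 1 inch → predicted crop yield increases by 0.0795 tons/acre
- The effect is assumed constant over the observed range of x (linearity)
- The slope describes association in these data, not necessarily a causal effect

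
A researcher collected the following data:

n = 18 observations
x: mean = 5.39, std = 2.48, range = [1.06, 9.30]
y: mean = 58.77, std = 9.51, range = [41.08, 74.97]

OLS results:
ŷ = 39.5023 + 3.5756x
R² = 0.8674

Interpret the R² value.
R² = 0.8674 means 86.74% of the variation in y is explained by the linear relationship with x. This indicates a strong fit.

R² = 1 − SS_res/SS_tot compares the residual scatter to the total scatter of y about its mean.

Here R² = 0.8674:
- Explained: 86.74% of the variation in y
- Unexplained (residual): 100% − 86.74% = 13.26%
- Rule of thumb (below 0.3 weak; 0.3 to below 0.7 moderate; 0.7 and above strong) → strong

Note: R² says nothing about causation, and a high R² does not by itself mean the linear form is appropriate — check the residuals.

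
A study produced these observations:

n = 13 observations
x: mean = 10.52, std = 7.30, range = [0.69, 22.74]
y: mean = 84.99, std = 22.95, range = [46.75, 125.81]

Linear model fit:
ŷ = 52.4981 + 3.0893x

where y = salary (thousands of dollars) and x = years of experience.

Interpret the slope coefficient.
For each additional year of experience, predicted salary increases by approximately 3.0893 thousand dollars.

The slope coefficient β₁ = 3.0893 represents the marginal effect of experience on salary.

Interpretation:
- Experience up by 1 year → predicted salary increases by 3.0893 thousand dollars
- This is a linear approximation: the same per-unit change is assumed across the whole observed x range
- The slope describes association in these data, not necessarily a causal effect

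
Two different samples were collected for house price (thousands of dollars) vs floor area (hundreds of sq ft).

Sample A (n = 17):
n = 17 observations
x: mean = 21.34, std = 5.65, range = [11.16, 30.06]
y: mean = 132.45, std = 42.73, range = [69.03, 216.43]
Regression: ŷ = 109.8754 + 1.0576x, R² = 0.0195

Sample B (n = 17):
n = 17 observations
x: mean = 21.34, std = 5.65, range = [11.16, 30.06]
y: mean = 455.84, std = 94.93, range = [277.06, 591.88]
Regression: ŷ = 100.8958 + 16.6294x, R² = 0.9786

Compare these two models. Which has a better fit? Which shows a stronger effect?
Model B has the better fit (R² = 0.9786 vs 0.0195). Model B shows the stronger effect (|β₁| = 16.6294 vs 1.0576).

Model Comparison:

Goodness of fit (R²):
- Model A: R² = 0.0195 → 1.95% of variance in house price explained
- Model B: R² = 0.9786 → 97.86% of variance in house price explained
- 0.9786 > 0.0195 → Model B has the better fit

Strength of effect — compare |β₁|:
- Model A: β₁ = 1.0576 → predicted house price rises 1.0576 thousand dollars per additional hundred sq ft of floor area
- Model B: β₁ = 16.6294 → predicted house price rises 16.6294 thousand dollars per additional hundred sq ft of floor area
- |1.0576| < |16.6294| → Model B shows the stronger marginal effect

Notes:
- A steeper slope doesn't make a better model if the scatter around the line is large.
- The two samples could reflect different populations, time periods, or measurement quality.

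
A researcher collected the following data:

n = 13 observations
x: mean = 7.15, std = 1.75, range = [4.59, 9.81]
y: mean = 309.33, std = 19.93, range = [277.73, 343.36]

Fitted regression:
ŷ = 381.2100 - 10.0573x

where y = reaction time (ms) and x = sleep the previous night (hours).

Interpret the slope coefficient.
On average, reaction time is about 10.0573 ms lower for every extra hour of sleep.

The slope coefficient β₁ = -10.0573 represents the marginal effect of sleep on reaction time.

Interpretation:
- Sleep up by 1 hour → predicted reaction time decreases by 10.0573 ms
- This is a linear approximation: the same per-unit change is assumed across the whole observed x range
- The sign (−) gives the direction; the magnitude 10.0573 gives the size of the effect per hour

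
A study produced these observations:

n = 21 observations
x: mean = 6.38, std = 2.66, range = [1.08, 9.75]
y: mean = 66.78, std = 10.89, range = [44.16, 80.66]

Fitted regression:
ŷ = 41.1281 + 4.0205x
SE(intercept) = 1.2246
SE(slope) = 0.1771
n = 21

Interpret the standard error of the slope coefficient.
The slope 4.0205 is pinned down to within about ±0.1771 (one SE) by these data — relative uncertainty 4.4%, i.e. precise.

What SE measures:
- The standard error quantifies the sampling variability of the coefficient estimate
- It is the estimated standard deviation of β̂₁ across hypothetical repeated samples of the same size
- Smaller SE → more precise estimate

Relative precision:
- SE / |β̂₁| = 0.1771 / 4.0205 = 4.4%
- Rule of thumb (under 20%: precise; 20% to under 50%: moderately precise; 50% or more: imprecise) → precise

Link to the t-test: t = β̂₁ / SE(β̂₁) = 4.0205 / 0.1771 = 22.7019, the statistic for H₀: β₁ = 0.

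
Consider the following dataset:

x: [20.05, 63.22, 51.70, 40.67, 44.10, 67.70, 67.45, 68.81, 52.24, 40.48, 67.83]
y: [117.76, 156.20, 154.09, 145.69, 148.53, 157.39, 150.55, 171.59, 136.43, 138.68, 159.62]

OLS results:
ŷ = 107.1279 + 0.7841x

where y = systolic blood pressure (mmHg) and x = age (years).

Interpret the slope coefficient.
On average, blood pressure is about 0.7841 mmHg higher for every extra year of age.

The slope coefficient β₁ = 0.7841 represents the marginal effect of age on blood pressure.

Interpretation:
- Age up by 1 year → predicted blood pressure increases by 0.7841 mmHg
- This is a linear approximation: the same per-unit change is assumed across the whole observed x range
- The sign (+) gives the direction; the magnitude 0.7841 gives the size of the effect per year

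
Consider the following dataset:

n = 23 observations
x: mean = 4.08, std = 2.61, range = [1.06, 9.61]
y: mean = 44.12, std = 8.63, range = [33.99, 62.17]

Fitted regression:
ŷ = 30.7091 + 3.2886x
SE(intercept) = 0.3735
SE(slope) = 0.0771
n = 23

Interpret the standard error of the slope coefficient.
SE(β̂₁) = 0.0771 is the estimated standard deviation of the slope estimate across repeated samples; relative to β̂₁ = 3.2886 that is 2.3%, a precise estimate.

SE(β̂₁) = 0.0771 says: if we drew many samples of n = 23 from the same population and refit each time, the fitted slopes would scatter with a standard deviation of roughly 0.0771 around the true β₁.

Relative precision:
- SE / |β̂₁| = 0.0771 / 3.2886 = 2.3%
- Rule of thumb (under 20%: precise; 20% to under 50%: moderately precise; 50% or more: imprecise) → precise

Link to the t-test: t = β̂₁ / SE(β̂₁) = 3.2886 / 0.0771 = 42.6537, the statistic for H₀: β₁ = 0.

What drives SE(β̂₁): more residual scatter → larger SE; wider spread of x values → smaller SE; larger n (here n = 23) → smaller SE.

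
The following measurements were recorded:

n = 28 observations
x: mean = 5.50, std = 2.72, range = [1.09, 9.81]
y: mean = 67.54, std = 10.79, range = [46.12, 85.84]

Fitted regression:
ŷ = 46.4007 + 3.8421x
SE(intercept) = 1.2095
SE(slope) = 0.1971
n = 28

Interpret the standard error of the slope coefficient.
SE(slope) = 0.1971 measures the uncertainty in the estimated slope. The coefficient is estimated precisely (SE/|β̂₁| = 5.1%).

What SE measures:
- The standard error quantifies the sampling variability of the coefficient estimate
- It is the estimated standard deviation of β̂₁ across hypothetical repeated samples of the same size
- Smaller SE → more precise estimate

Relative precision:
- SE / |β̂₁| = 0.1971 / 3.8421 = 5.1%
- Rule of thumb (under 20%: precise; 20% to under 50%: moderately precise; 50% or more: imprecise) → precise

Rough 95% range (±2 SE): 3.8421 ± 0.3942 → (3.4479, 4.2363).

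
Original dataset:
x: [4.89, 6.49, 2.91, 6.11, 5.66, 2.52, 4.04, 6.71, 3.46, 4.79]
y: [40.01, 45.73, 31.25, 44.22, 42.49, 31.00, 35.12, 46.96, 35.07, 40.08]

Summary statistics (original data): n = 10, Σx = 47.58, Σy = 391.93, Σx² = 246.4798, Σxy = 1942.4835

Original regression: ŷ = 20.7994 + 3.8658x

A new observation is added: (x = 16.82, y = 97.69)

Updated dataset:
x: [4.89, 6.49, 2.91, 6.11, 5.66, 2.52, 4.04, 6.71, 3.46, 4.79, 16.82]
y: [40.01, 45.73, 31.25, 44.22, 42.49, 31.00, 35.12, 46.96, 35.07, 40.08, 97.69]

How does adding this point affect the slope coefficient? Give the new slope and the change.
New slope β₁ = 4.7199 versus 3.8658 before: a change of +0.8541 (+22.1%).

The new point has HIGH LEVERAGE: x = 16.82 is far from the original mean x̄ = 47.58/10 ≈ 4.76 (original range [2.52, 6.71]).

Step 1: Update the sums with the new point (n goes from 10 to 11)
Σx  = 47.58 + 16.82 = 64.40
Σy  = 391.93 + 97.69 = 489.62
Σx² = 246.4798 + 16.82² = 246.4798 + 282.9124 = 529.3922
Σxy = 1942.4835 + 16.82×97.69 = 1942.4835 + 1643.1458 = 3585.6293

Step 2: Recompute the slope with b₁ = (nΣxy − ΣxΣy) / (nΣx² − (Σx)²)
Numerator   = 11×3585.6293 − 64.40×489.62 = 39441.9223 − 31531.5280 = 7910.3943
Denominator = 11×529.3922 − 64.40² = 5823.3142 − 4147.3600 = 1675.9542
b₁(new) = 7910.3943 / 1675.9542 = 4.7199

(Same formula on the original sums: (10×1942.4835 − 47.58×391.93) / (10×246.4798 − 47.58²) = 776.8056 / 200.9416 = 3.8658, matching the given fit.)

Step 3: Change in slope
Δβ₁ = 4.7199 − 3.8658 = +0.8541
Relative change = +0.8541 / 3.8658 × 100% = +22.1%
→ the slope increases when the point is added.

Because the point sits above the extension of the original line at a high-leverage x, it tilts the fit up.
In practice: check such a point for data-entry or measurement error; investigate whether it comes from the same population as the rest of the sample.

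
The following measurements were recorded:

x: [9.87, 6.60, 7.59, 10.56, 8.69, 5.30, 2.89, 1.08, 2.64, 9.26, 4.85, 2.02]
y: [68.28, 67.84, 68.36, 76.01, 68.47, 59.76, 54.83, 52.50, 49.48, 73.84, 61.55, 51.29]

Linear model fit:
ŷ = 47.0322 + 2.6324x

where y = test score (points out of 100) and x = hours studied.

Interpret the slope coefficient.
An increase of one hour in study time is associated with a 2.6324 points increase in predicted test score.

The slope β₁ = 2.6324 gives the rate at which the fitted test score changes with study time.

Interpretation:
- Study time up by 1 hour → predicted test score increases by 2.6324 points
- The effect is assumed constant over the observed range of x (linearity)
- The slope describes association in these data, not necessarily a causal effect

The intercept β₀ = 47.0322 is the predicted test score when study time = 0; since the smallest observed x is 1.08, this is an extrapolation and mainly anchors the line.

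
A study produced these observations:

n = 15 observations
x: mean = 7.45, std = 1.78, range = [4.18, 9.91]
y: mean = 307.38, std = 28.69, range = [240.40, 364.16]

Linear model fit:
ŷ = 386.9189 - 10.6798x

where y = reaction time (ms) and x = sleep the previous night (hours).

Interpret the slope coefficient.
An increase of one hour in sleep is associated with a 10.6798 ms decrease in predicted reaction time.

β₁ = -10.6798 is the change in predicted reaction time (ms) per additional hour of sleep.

Interpretation:
- Sleep up by 1 hour → predicted reaction time decreases by 10.6798 ms
- The effect is assumed constant over the observed range of x (linearity)
- The sign (−) gives the direction; the magnitude 10.6798 gives the size of the effect per hour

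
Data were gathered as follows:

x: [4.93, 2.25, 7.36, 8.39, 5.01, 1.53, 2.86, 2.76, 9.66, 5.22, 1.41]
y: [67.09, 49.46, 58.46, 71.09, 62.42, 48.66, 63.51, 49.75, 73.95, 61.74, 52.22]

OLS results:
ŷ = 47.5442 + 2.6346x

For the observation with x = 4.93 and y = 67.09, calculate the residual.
Residual = 6.5572

The residual is the difference between the actual value and the predicted value:

Residual = y - ŷ

Step 1: Calculate predicted value
ŷ = 47.5442 + 2.6346 × 4.93
ŷ = 60.5328

Step 2: Calculate residual
Residual = 67.09 - 60.5328
Residual = 6.5572

Interpretation: the model underestimates the actual value by 6.5572 at this point (positive residual → observation lies above the fitted line).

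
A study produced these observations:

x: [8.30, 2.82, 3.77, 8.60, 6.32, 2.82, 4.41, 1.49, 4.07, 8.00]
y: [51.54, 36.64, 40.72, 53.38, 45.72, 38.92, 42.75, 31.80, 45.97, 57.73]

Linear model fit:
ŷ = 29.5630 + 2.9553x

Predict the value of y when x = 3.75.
ŷ = 40.6454

x = 3.75 lies inside the observed range [1.49, 8.60], so the fitted equation applies directly:

ŷ = 29.5630 + 2.9553 × 3.75
ŷ = 29.5630 + 11.0824
ŷ = 40.6454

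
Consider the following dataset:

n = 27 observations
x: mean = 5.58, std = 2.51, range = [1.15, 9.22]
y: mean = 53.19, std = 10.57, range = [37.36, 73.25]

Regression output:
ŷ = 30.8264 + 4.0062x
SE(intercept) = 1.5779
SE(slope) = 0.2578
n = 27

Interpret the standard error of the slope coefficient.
SE(β̂₁) = 0.2578 is the estimated standard deviation of the slope estimate across repeated samples; relative to β̂₁ = 4.0062 that is 6.4%, a precise estimate.

SE(β̂₁) = 0.2578 says: if we drew many samples of n = 27 from the same population and refit each time, the fitted slopes would scatter with a standard deviation of roughly 0.2578 around the true β₁.

Relative precision:
- SE / |β̂₁| = 0.2578 / 4.0062 = 6.4%
- Rule of thumb (under 20%: precise; 20% to under 50%: moderately precise; 50% or more: imprecise) → precise

Rough 95% range (±2 SE): 4.0062 ± 0.5156 → (3.4906, 4.5218).

What drives SE(β̂₁): wider spread of x values → smaller SE.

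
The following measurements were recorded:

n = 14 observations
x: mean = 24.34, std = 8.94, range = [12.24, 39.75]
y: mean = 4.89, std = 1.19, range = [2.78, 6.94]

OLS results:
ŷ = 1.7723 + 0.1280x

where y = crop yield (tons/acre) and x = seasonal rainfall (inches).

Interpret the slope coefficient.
For each additional inch of rainfall, predicted crop yield increases by approximately 0.1280 tons/acre.

The slope coefficient β₁ = 0.1280 represents the marginal effect of rainfall on crop yield.

Interpretation:
- Rainfall up by 1 inch → predicted crop yield increases by 0.1280 tons/acre
- This is a linear approximation: the same per-unit change is assumed across the whole observed x range
- The sign (+) gives the direction; the magnitude 0.1280 gives the size of the effect per inch

The intercept β₀ = 1.7723 is the predicted crop yield when rainfall = 0; since the smallest observed x is 12.24, this is an extrapolation and mainly anchors the line.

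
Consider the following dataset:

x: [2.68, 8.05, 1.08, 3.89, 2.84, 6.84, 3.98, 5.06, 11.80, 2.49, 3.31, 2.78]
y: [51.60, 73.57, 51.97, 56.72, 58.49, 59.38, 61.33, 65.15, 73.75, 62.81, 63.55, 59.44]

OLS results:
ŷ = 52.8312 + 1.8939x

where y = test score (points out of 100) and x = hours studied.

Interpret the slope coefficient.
An increase of one hour in study time is associated with a 1.8939 points increase in predicted test score.

β₁ = 1.8939 is the change in predicted test score (points) per additional hour of study time.

Interpretation:
- Study time up by 1 hour → predicted test score increases by 1.8939 points
- This is a linear approximation: the same per-unit change is assumed across the whole observed x range
- The sign (+) gives the direction; the magnitude 1.8939 gives the size of the effect per hour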